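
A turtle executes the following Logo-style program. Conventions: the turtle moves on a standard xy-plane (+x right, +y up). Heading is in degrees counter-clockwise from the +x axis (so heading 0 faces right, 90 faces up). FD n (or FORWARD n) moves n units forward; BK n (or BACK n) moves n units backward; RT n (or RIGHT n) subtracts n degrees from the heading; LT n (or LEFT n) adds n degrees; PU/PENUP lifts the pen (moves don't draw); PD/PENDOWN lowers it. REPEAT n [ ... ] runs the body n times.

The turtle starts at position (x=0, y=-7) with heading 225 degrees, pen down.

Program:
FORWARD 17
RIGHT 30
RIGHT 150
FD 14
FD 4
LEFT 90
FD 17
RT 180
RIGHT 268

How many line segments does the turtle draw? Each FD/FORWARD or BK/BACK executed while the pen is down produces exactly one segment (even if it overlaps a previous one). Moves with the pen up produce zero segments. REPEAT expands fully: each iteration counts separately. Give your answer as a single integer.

Answer: 4

Derivation:
Executing turtle program step by step:
Start: pos=(0,-7), heading=225, pen down
FD 17: (0,-7) -> (-12.021,-19.021) [heading=225, draw]
RT 30: heading 225 -> 195
RT 150: heading 195 -> 45
FD 14: (-12.021,-19.021) -> (-2.121,-9.121) [heading=45, draw]
FD 4: (-2.121,-9.121) -> (0.707,-6.293) [heading=45, draw]
LT 90: heading 45 -> 135
FD 17: (0.707,-6.293) -> (-11.314,5.728) [heading=135, draw]
RT 180: heading 135 -> 315
RT 268: heading 315 -> 47
Final: pos=(-11.314,5.728), heading=47, 4 segment(s) drawn
Segments drawn: 4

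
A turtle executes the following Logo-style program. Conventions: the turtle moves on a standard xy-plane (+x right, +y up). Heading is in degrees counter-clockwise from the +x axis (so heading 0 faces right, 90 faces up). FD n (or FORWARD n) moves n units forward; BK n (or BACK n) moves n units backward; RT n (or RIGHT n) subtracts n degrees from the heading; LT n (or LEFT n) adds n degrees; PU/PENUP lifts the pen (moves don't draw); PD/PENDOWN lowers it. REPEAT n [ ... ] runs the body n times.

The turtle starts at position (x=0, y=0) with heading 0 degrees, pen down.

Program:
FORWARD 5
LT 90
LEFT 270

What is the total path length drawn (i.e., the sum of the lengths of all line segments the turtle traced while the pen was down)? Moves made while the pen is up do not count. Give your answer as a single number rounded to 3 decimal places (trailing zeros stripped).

Executing turtle program step by step:
Start: pos=(0,0), heading=0, pen down
FD 5: (0,0) -> (5,0) [heading=0, draw]
LT 90: heading 0 -> 90
LT 270: heading 90 -> 0
Final: pos=(5,0), heading=0, 1 segment(s) drawn

Segment lengths:
  seg 1: (0,0) -> (5,0), length = 5
Total = 5

Answer: 5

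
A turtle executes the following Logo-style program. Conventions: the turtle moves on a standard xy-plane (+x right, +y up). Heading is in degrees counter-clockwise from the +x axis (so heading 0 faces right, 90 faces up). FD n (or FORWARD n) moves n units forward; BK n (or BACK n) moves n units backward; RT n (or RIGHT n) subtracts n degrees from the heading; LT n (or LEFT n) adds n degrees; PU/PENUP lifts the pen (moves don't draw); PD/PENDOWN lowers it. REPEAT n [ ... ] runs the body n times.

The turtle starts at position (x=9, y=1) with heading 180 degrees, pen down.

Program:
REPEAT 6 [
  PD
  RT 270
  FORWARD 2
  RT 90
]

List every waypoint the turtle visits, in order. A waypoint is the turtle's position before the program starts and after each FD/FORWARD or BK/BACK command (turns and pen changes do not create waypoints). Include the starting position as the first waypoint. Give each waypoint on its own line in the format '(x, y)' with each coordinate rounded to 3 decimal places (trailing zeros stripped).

Answer: (9, 1)
(9, -1)
(9, -3)
(9, -5)
(9, -7)
(9, -9)
(9, -11)

Derivation:
Executing turtle program step by step:
Start: pos=(9,1), heading=180, pen down
REPEAT 6 [
  -- iteration 1/6 --
  PD: pen down
  RT 270: heading 180 -> 270
  FD 2: (9,1) -> (9,-1) [heading=270, draw]
  RT 90: heading 270 -> 180
  -- iteration 2/6 --
  PD: pen down
  RT 270: heading 180 -> 270
  FD 2: (9,-1) -> (9,-3) [heading=270, draw]
  RT 90: heading 270 -> 180
  -- iteration 3/6 --
  PD: pen down
  RT 270: heading 180 -> 270
  FD 2: (9,-3) -> (9,-5) [heading=270, draw]
  RT 90: heading 270 -> 180
  -- iteration 4/6 --
  PD: pen down
  RT 270: heading 180 -> 270
  FD 2: (9,-5) -> (9,-7) [heading=270, draw]
  RT 90: heading 270 -> 180
  -- iteration 5/6 --
  PD: pen down
  RT 270: heading 180 -> 270
  FD 2: (9,-7) -> (9,-9) [heading=270, draw]
  RT 90: heading 270 -> 180
  -- iteration 6/6 --
  PD: pen down
  RT 270: heading 180 -> 270
  FD 2: (9,-9) -> (9,-11) [heading=270, draw]
  RT 90: heading 270 -> 180
]
Final: pos=(9,-11), heading=180, 6 segment(s) drawn
Waypoints (7 total):
(9, 1)
(9, -1)
(9, -3)
(9, -5)
(9, -7)
(9, -9)
(9, -11)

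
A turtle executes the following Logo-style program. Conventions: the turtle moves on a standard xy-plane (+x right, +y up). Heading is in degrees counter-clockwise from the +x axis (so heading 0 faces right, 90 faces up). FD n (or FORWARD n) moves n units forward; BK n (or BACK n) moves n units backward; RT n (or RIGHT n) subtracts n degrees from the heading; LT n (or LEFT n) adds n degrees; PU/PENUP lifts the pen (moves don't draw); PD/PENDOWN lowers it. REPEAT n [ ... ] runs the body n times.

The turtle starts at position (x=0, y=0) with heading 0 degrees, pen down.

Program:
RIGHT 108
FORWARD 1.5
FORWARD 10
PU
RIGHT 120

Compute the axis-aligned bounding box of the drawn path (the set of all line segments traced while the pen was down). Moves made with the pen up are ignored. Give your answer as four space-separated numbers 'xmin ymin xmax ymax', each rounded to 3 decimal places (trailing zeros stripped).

Answer: -3.554 -10.937 0 0

Derivation:
Executing turtle program step by step:
Start: pos=(0,0), heading=0, pen down
RT 108: heading 0 -> 252
FD 1.5: (0,0) -> (-0.464,-1.427) [heading=252, draw]
FD 10: (-0.464,-1.427) -> (-3.554,-10.937) [heading=252, draw]
PU: pen up
RT 120: heading 252 -> 132
Final: pos=(-3.554,-10.937), heading=132, 2 segment(s) drawn

Segment endpoints: x in {-3.554, -0.464, 0}, y in {-10.937, -1.427, 0}
xmin=-3.554, ymin=-10.937, xmax=0, ymax=0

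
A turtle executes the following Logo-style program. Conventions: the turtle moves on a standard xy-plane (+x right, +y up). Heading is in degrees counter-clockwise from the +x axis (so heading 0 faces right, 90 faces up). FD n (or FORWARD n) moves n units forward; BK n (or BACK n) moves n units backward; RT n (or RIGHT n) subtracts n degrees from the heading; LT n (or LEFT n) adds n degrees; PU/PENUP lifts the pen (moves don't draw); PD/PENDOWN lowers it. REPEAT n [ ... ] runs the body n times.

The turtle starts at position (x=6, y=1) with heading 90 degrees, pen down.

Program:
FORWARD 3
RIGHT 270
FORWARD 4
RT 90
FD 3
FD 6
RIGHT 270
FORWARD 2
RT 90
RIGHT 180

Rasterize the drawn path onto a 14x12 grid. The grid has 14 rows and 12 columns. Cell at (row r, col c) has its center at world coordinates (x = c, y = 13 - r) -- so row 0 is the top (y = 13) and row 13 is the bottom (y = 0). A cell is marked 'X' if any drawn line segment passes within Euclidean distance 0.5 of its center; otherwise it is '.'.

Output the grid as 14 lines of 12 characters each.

Answer: XXX.........
..X.........
..X.........
..X.........
..X.........
..X.........
..X.........
..X.........
..X.........
..XXXXX.....
......X.....
......X.....
......X.....
............

Derivation:
Segment 0: (6,1) -> (6,4)
Segment 1: (6,4) -> (2,4)
Segment 2: (2,4) -> (2,7)
Segment 3: (2,7) -> (2,13)
Segment 4: (2,13) -> (-0,13)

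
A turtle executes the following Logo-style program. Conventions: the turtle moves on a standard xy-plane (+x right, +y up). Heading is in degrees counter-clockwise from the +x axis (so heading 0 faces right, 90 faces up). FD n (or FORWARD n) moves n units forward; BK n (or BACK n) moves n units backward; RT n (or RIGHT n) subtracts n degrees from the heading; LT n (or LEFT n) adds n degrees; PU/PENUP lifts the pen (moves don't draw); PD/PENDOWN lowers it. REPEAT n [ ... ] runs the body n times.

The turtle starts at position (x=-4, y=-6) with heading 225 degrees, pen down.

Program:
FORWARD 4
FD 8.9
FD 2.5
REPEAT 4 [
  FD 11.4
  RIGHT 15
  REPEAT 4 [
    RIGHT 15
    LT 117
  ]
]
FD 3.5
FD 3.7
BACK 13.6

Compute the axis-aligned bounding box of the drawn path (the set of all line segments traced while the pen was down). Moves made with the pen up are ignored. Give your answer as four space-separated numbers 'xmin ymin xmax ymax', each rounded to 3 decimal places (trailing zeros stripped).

Answer: -25.321 -53.822 -4 -6

Derivation:
Executing turtle program step by step:
Start: pos=(-4,-6), heading=225, pen down
FD 4: (-4,-6) -> (-6.828,-8.828) [heading=225, draw]
FD 8.9: (-6.828,-8.828) -> (-13.122,-15.122) [heading=225, draw]
FD 2.5: (-13.122,-15.122) -> (-14.889,-16.889) [heading=225, draw]
REPEAT 4 [
  -- iteration 1/4 --
  FD 11.4: (-14.889,-16.889) -> (-22.95,-24.95) [heading=225, draw]
  RT 15: heading 225 -> 210
  REPEAT 4 [
    -- iteration 1/4 --
    RT 15: heading 210 -> 195
    LT 117: heading 195 -> 312
    -- iteration 2/4 --
    RT 15: heading 312 -> 297
    LT 117: heading 297 -> 54
    -- iteration 3/4 --
    RT 15: heading 54 -> 39
    LT 117: heading 39 -> 156
    -- iteration 4/4 --
    RT 15: heading 156 -> 141
    LT 117: heading 141 -> 258
  ]
  -- iteration 2/4 --
  FD 11.4: (-22.95,-24.95) -> (-25.321,-36.101) [heading=258, draw]
  RT 15: heading 258 -> 243
  REPEAT 4 [
    -- iteration 1/4 --
    RT 15: heading 243 -> 228
    LT 117: heading 228 -> 345
    -- iteration 2/4 --
    RT 15: heading 345 -> 330
    LT 117: heading 330 -> 87
    -- iteration 3/4 --
    RT 15: heading 87 -> 72
    LT 117: heading 72 -> 189
    -- iteration 4/4 --
    RT 15: heading 189 -> 174
    LT 117: heading 174 -> 291
  ]
  -- iteration 3/4 --
  FD 11.4: (-25.321,-36.101) -> (-21.235,-46.744) [heading=291, draw]
  RT 15: heading 291 -> 276
  REPEAT 4 [
    -- iteration 1/4 --
    RT 15: heading 276 -> 261
    LT 117: heading 261 -> 18
    -- iteration 2/4 --
    RT 15: heading 18 -> 3
    LT 117: heading 3 -> 120
    -- iteration 3/4 --
    RT 15: heading 120 -> 105
    LT 117: heading 105 -> 222
    -- iteration 4/4 --
    RT 15: heading 222 -> 207
    LT 117: heading 207 -> 324
  ]
  -- iteration 4/4 --
  FD 11.4: (-21.235,-46.744) -> (-12.012,-53.445) [heading=324, draw]
  RT 15: heading 324 -> 309
  REPEAT 4 [
    -- iteration 1/4 --
    RT 15: heading 309 -> 294
    LT 117: heading 294 -> 51
    -- iteration 2/4 --
    RT 15: heading 51 -> 36
    LT 117: heading 36 -> 153
    -- iteration 3/4 --
    RT 15: heading 153 -> 138
    LT 117: heading 138 -> 255
    -- iteration 4/4 --
    RT 15: heading 255 -> 240
    LT 117: heading 240 -> 357
  ]
]
FD 3.5: (-12.012,-53.445) -> (-8.517,-53.628) [heading=357, draw]
FD 3.7: (-8.517,-53.628) -> (-4.822,-53.822) [heading=357, draw]
BK 13.6: (-4.822,-53.822) -> (-18.404,-53.11) [heading=357, draw]
Final: pos=(-18.404,-53.11), heading=357, 10 segment(s) drawn

Segment endpoints: x in {-25.321, -22.95, -21.235, -18.404, -14.889, -13.122, -12.012, -8.517, -6.828, -4.822, -4}, y in {-53.822, -53.628, -53.445, -53.11, -46.744, -36.101, -24.95, -16.889, -15.122, -8.828, -6}
xmin=-25.321, ymin=-53.822, xmax=-4, ymax=-6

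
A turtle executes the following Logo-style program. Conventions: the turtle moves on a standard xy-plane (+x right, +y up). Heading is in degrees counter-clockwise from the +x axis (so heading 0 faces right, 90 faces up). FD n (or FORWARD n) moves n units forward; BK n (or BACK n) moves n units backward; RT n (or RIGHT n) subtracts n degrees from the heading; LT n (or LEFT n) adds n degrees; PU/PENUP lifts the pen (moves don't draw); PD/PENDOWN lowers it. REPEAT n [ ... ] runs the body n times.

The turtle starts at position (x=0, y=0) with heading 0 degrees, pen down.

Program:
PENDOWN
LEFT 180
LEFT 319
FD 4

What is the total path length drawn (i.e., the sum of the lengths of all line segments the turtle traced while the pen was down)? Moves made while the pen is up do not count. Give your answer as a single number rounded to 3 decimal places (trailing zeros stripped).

Answer: 4

Derivation:
Executing turtle program step by step:
Start: pos=(0,0), heading=0, pen down
PD: pen down
LT 180: heading 0 -> 180
LT 319: heading 180 -> 139
FD 4: (0,0) -> (-3.019,2.624) [heading=139, draw]
Final: pos=(-3.019,2.624), heading=139, 1 segment(s) drawn

Segment lengths:
  seg 1: (0,0) -> (-3.019,2.624), length = 4
Total = 4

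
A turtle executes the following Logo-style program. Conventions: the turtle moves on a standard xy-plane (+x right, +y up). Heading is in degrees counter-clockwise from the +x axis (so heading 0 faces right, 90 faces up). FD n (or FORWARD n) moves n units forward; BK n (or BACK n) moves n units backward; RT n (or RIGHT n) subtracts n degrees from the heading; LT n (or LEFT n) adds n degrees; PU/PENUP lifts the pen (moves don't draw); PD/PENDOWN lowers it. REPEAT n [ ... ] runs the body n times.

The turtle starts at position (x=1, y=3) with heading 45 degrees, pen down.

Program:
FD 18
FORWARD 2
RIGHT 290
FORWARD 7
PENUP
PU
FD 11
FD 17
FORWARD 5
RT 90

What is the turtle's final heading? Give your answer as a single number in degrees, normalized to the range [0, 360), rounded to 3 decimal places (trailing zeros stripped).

Answer: 25

Derivation:
Executing turtle program step by step:
Start: pos=(1,3), heading=45, pen down
FD 18: (1,3) -> (13.728,15.728) [heading=45, draw]
FD 2: (13.728,15.728) -> (15.142,17.142) [heading=45, draw]
RT 290: heading 45 -> 115
FD 7: (15.142,17.142) -> (12.184,23.486) [heading=115, draw]
PU: pen up
PU: pen up
FD 11: (12.184,23.486) -> (7.535,33.456) [heading=115, move]
FD 17: (7.535,33.456) -> (0.35,48.863) [heading=115, move]
FD 5: (0.35,48.863) -> (-1.763,53.394) [heading=115, move]
RT 90: heading 115 -> 25
Final: pos=(-1.763,53.394), heading=25, 3 segment(s) drawn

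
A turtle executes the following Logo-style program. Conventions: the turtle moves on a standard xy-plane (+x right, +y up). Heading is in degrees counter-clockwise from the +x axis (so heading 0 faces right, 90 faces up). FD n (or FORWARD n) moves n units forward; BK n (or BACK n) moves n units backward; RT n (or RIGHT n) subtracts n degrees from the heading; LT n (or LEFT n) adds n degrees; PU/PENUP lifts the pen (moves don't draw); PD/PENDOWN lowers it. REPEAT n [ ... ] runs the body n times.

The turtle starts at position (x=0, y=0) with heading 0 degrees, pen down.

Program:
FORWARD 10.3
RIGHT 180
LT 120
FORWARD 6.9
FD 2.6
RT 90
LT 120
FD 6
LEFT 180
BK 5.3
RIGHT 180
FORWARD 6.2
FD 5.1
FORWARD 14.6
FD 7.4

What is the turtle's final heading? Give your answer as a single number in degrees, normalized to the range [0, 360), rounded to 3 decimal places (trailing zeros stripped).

Answer: 330

Derivation:
Executing turtle program step by step:
Start: pos=(0,0), heading=0, pen down
FD 10.3: (0,0) -> (10.3,0) [heading=0, draw]
RT 180: heading 0 -> 180
LT 120: heading 180 -> 300
FD 6.9: (10.3,0) -> (13.75,-5.976) [heading=300, draw]
FD 2.6: (13.75,-5.976) -> (15.05,-8.227) [heading=300, draw]
RT 90: heading 300 -> 210
LT 120: heading 210 -> 330
FD 6: (15.05,-8.227) -> (20.246,-11.227) [heading=330, draw]
LT 180: heading 330 -> 150
BK 5.3: (20.246,-11.227) -> (24.836,-13.877) [heading=150, draw]
RT 180: heading 150 -> 330
FD 6.2: (24.836,-13.877) -> (30.205,-16.977) [heading=330, draw]
FD 5.1: (30.205,-16.977) -> (34.622,-19.527) [heading=330, draw]
FD 14.6: (34.622,-19.527) -> (47.266,-26.827) [heading=330, draw]
FD 7.4: (47.266,-26.827) -> (53.675,-30.527) [heading=330, draw]
Final: pos=(53.675,-30.527), heading=330, 9 segment(s) drawn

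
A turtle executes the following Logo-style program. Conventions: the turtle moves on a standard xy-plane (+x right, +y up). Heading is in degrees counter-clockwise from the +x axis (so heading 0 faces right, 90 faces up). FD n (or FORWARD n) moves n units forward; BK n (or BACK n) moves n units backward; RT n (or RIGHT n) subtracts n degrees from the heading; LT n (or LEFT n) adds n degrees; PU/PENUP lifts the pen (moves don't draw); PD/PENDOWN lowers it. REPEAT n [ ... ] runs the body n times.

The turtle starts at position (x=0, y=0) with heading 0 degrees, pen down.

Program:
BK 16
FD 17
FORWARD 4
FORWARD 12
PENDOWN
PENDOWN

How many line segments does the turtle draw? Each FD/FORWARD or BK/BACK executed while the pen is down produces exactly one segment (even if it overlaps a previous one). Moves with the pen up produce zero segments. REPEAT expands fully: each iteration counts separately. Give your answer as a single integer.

Executing turtle program step by step:
Start: pos=(0,0), heading=0, pen down
BK 16: (0,0) -> (-16,0) [heading=0, draw]
FD 17: (-16,0) -> (1,0) [heading=0, draw]
FD 4: (1,0) -> (5,0) [heading=0, draw]
FD 12: (5,0) -> (17,0) [heading=0, draw]
PD: pen down
PD: pen down
Final: pos=(17,0), heading=0, 4 segment(s) drawn
Segments drawn: 4

Answer: 4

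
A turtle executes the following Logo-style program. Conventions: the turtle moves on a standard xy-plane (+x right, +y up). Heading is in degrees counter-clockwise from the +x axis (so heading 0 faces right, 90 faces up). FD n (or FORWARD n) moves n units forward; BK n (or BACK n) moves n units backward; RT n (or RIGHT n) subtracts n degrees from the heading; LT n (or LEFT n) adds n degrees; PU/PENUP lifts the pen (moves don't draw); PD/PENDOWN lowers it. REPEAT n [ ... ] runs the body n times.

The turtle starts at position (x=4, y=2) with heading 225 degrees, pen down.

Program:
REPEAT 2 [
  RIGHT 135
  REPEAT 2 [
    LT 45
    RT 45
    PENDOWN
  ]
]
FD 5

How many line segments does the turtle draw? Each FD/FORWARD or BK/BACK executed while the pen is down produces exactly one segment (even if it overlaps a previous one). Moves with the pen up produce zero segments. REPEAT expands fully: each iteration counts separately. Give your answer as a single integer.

Executing turtle program step by step:
Start: pos=(4,2), heading=225, pen down
REPEAT 2 [
  -- iteration 1/2 --
  RT 135: heading 225 -> 90
  REPEAT 2 [
    -- iteration 1/2 --
    LT 45: heading 90 -> 135
    RT 45: heading 135 -> 90
    PD: pen down
    -- iteration 2/2 --
    LT 45: heading 90 -> 135
    RT 45: heading 135 -> 90
    PD: pen down
  ]
  -- iteration 2/2 --
  RT 135: heading 90 -> 315
  REPEAT 2 [
    -- iteration 1/2 --
    LT 45: heading 315 -> 0
    RT 45: heading 0 -> 315
    PD: pen down
    -- iteration 2/2 --
    LT 45: heading 315 -> 0
    RT 45: heading 0 -> 315
    PD: pen down
  ]
]
FD 5: (4,2) -> (7.536,-1.536) [heading=315, draw]
Final: pos=(7.536,-1.536), heading=315, 1 segment(s) drawn
Segments drawn: 1

Answer: 1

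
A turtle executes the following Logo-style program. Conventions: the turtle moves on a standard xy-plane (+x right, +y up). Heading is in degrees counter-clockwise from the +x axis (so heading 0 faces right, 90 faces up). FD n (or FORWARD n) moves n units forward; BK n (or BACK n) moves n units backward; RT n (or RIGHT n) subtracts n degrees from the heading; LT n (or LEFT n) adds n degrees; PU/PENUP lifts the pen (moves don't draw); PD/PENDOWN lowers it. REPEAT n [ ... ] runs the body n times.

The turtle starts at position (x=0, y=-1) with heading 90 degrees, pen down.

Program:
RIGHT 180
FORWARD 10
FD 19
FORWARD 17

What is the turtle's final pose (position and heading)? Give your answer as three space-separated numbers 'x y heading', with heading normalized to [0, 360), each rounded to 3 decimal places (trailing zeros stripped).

Answer: 0 -47 270

Derivation:
Executing turtle program step by step:
Start: pos=(0,-1), heading=90, pen down
RT 180: heading 90 -> 270
FD 10: (0,-1) -> (0,-11) [heading=270, draw]
FD 19: (0,-11) -> (0,-30) [heading=270, draw]
FD 17: (0,-30) -> (0,-47) [heading=270, draw]
Final: pos=(0,-47), heading=270, 3 segment(s) drawn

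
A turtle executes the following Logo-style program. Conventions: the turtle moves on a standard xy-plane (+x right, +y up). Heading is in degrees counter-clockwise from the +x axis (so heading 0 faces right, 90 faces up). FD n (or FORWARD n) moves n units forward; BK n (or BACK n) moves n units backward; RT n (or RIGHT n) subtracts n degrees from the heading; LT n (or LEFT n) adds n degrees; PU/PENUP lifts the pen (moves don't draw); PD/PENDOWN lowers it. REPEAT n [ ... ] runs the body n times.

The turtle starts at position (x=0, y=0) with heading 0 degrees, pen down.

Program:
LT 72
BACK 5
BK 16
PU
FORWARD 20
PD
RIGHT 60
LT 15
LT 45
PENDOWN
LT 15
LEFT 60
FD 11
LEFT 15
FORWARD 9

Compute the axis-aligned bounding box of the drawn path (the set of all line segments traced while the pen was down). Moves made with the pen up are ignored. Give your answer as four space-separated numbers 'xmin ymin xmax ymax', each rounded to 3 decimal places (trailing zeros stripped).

Executing turtle program step by step:
Start: pos=(0,0), heading=0, pen down
LT 72: heading 0 -> 72
BK 5: (0,0) -> (-1.545,-4.755) [heading=72, draw]
BK 16: (-1.545,-4.755) -> (-6.489,-19.972) [heading=72, draw]
PU: pen up
FD 20: (-6.489,-19.972) -> (-0.309,-0.951) [heading=72, move]
PD: pen down
RT 60: heading 72 -> 12
LT 15: heading 12 -> 27
LT 45: heading 27 -> 72
PD: pen down
LT 15: heading 72 -> 87
LT 60: heading 87 -> 147
FD 11: (-0.309,-0.951) -> (-9.534,5.04) [heading=147, draw]
LT 15: heading 147 -> 162
FD 9: (-9.534,5.04) -> (-18.094,7.821) [heading=162, draw]
Final: pos=(-18.094,7.821), heading=162, 4 segment(s) drawn

Segment endpoints: x in {-18.094, -9.534, -6.489, -1.545, -0.309, 0}, y in {-19.972, -4.755, -0.951, 0, 5.04, 7.821}
xmin=-18.094, ymin=-19.972, xmax=0, ymax=7.821

Answer: -18.094 -19.972 0 7.821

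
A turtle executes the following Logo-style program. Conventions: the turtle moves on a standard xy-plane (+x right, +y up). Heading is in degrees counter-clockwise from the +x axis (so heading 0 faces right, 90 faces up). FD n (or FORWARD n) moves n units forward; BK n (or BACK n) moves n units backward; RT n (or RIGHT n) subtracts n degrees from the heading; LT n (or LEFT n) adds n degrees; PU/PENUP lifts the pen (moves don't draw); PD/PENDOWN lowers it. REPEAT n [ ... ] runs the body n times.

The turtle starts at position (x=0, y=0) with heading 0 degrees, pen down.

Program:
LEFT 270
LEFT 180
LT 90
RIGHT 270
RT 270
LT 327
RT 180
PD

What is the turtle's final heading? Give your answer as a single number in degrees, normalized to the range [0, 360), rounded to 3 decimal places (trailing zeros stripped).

Answer: 147

Derivation:
Executing turtle program step by step:
Start: pos=(0,0), heading=0, pen down
LT 270: heading 0 -> 270
LT 180: heading 270 -> 90
LT 90: heading 90 -> 180
RT 270: heading 180 -> 270
RT 270: heading 270 -> 0
LT 327: heading 0 -> 327
RT 180: heading 327 -> 147
PD: pen down
Final: pos=(0,0), heading=147, 0 segment(s) drawn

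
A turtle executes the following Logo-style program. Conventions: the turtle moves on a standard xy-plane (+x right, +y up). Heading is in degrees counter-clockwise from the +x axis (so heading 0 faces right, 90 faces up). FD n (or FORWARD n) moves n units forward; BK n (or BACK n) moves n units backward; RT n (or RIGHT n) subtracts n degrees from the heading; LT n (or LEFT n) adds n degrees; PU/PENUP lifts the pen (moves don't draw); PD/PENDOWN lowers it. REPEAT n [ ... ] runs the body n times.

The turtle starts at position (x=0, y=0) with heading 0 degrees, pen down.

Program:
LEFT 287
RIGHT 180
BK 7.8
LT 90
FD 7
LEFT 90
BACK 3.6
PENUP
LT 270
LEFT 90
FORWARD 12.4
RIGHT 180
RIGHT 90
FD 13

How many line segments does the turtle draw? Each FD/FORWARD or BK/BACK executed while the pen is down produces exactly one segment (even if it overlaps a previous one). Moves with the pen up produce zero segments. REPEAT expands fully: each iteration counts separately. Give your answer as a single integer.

Executing turtle program step by step:
Start: pos=(0,0), heading=0, pen down
LT 287: heading 0 -> 287
RT 180: heading 287 -> 107
BK 7.8: (0,0) -> (2.28,-7.459) [heading=107, draw]
LT 90: heading 107 -> 197
FD 7: (2.28,-7.459) -> (-4.414,-9.506) [heading=197, draw]
LT 90: heading 197 -> 287
BK 3.6: (-4.414,-9.506) -> (-5.466,-6.063) [heading=287, draw]
PU: pen up
LT 270: heading 287 -> 197
LT 90: heading 197 -> 287
FD 12.4: (-5.466,-6.063) -> (-1.841,-17.921) [heading=287, move]
RT 180: heading 287 -> 107
RT 90: heading 107 -> 17
FD 13: (-1.841,-17.921) -> (10.591,-14.12) [heading=17, move]
Final: pos=(10.591,-14.12), heading=17, 3 segment(s) drawn
Segments drawn: 3

Answer: 3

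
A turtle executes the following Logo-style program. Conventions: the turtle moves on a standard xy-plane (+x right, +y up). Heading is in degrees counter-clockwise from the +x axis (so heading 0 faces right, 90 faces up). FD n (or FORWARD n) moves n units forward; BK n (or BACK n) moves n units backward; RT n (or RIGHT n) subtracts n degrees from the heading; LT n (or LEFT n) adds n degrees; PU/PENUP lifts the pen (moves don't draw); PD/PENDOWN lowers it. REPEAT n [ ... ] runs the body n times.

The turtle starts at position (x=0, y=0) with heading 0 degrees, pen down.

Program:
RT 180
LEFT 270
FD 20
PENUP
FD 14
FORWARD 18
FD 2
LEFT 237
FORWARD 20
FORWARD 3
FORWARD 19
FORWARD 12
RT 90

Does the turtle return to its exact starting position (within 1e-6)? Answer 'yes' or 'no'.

Executing turtle program step by step:
Start: pos=(0,0), heading=0, pen down
RT 180: heading 0 -> 180
LT 270: heading 180 -> 90
FD 20: (0,0) -> (0,20) [heading=90, draw]
PU: pen up
FD 14: (0,20) -> (0,34) [heading=90, move]
FD 18: (0,34) -> (0,52) [heading=90, move]
FD 2: (0,52) -> (0,54) [heading=90, move]
LT 237: heading 90 -> 327
FD 20: (0,54) -> (16.773,43.107) [heading=327, move]
FD 3: (16.773,43.107) -> (19.289,41.473) [heading=327, move]
FD 19: (19.289,41.473) -> (35.224,31.125) [heading=327, move]
FD 12: (35.224,31.125) -> (45.288,24.589) [heading=327, move]
RT 90: heading 327 -> 237
Final: pos=(45.288,24.589), heading=237, 1 segment(s) drawn

Start position: (0, 0)
Final position: (45.288, 24.589)
Distance = 51.533; >= 1e-6 -> NOT closed

Answer: no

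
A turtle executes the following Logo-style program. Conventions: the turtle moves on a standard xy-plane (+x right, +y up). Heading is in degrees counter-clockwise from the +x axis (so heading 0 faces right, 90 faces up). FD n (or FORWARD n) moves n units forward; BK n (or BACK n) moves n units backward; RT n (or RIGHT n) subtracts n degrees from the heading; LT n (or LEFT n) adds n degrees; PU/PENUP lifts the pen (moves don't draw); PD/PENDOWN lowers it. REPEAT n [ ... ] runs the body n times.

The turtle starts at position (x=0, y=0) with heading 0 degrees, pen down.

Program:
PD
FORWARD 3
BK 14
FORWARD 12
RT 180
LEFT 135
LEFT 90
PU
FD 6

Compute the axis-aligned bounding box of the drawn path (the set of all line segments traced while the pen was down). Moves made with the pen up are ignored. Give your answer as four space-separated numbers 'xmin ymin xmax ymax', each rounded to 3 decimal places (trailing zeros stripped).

Answer: -11 0 3 0

Derivation:
Executing turtle program step by step:
Start: pos=(0,0), heading=0, pen down
PD: pen down
FD 3: (0,0) -> (3,0) [heading=0, draw]
BK 14: (3,0) -> (-11,0) [heading=0, draw]
FD 12: (-11,0) -> (1,0) [heading=0, draw]
RT 180: heading 0 -> 180
LT 135: heading 180 -> 315
LT 90: heading 315 -> 45
PU: pen up
FD 6: (1,0) -> (5.243,4.243) [heading=45, move]
Final: pos=(5.243,4.243), heading=45, 3 segment(s) drawn

Segment endpoints: x in {-11, 0, 1, 3}, y in {0}
xmin=-11, ymin=0, xmax=3, ymax=0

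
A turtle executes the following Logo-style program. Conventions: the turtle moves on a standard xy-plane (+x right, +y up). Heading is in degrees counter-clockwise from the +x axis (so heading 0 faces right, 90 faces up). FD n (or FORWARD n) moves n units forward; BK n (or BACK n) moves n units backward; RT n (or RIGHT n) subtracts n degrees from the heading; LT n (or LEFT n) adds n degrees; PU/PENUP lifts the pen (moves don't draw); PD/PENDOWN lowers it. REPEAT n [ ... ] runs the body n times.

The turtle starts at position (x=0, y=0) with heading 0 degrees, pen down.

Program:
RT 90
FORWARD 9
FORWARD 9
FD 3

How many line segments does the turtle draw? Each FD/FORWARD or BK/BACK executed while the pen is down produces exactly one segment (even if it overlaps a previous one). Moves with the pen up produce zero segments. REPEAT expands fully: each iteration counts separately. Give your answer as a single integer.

Executing turtle program step by step:
Start: pos=(0,0), heading=0, pen down
RT 90: heading 0 -> 270
FD 9: (0,0) -> (0,-9) [heading=270, draw]
FD 9: (0,-9) -> (0,-18) [heading=270, draw]
FD 3: (0,-18) -> (0,-21) [heading=270, draw]
Final: pos=(0,-21), heading=270, 3 segment(s) drawn
Segments drawn: 3

Answer: 3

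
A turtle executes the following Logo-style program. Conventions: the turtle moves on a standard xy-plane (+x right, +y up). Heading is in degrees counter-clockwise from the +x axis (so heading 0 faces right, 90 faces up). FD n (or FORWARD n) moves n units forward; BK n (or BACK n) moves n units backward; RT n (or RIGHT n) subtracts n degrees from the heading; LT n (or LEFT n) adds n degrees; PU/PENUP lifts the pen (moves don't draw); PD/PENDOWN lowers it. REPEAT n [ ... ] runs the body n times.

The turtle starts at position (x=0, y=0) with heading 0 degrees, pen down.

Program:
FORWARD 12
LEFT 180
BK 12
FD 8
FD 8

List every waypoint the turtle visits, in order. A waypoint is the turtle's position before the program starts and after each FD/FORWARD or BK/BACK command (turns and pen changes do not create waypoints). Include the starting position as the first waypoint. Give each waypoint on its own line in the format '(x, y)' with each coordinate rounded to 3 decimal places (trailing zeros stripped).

Answer: (0, 0)
(12, 0)
(24, 0)
(16, 0)
(8, 0)

Derivation:
Executing turtle program step by step:
Start: pos=(0,0), heading=0, pen down
FD 12: (0,0) -> (12,0) [heading=0, draw]
LT 180: heading 0 -> 180
BK 12: (12,0) -> (24,0) [heading=180, draw]
FD 8: (24,0) -> (16,0) [heading=180, draw]
FD 8: (16,0) -> (8,0) [heading=180, draw]
Final: pos=(8,0), heading=180, 4 segment(s) drawn
Waypoints (5 total):
(0, 0)
(12, 0)
(24, 0)
(16, 0)
(8, 0)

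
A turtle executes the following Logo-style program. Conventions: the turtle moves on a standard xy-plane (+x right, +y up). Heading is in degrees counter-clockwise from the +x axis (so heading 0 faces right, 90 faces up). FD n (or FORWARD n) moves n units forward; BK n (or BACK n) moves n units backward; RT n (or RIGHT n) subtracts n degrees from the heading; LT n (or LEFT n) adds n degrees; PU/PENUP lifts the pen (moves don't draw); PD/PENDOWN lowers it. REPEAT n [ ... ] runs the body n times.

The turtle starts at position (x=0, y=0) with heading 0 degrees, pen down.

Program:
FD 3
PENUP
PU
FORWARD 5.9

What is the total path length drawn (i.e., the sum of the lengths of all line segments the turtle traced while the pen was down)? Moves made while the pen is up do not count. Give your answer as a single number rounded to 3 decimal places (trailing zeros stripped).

Answer: 3

Derivation:
Executing turtle program step by step:
Start: pos=(0,0), heading=0, pen down
FD 3: (0,0) -> (3,0) [heading=0, draw]
PU: pen up
PU: pen up
FD 5.9: (3,0) -> (8.9,0) [heading=0, move]
Final: pos=(8.9,0), heading=0, 1 segment(s) drawn

Segment lengths:
  seg 1: (0,0) -> (3,0), length = 3
Total = 3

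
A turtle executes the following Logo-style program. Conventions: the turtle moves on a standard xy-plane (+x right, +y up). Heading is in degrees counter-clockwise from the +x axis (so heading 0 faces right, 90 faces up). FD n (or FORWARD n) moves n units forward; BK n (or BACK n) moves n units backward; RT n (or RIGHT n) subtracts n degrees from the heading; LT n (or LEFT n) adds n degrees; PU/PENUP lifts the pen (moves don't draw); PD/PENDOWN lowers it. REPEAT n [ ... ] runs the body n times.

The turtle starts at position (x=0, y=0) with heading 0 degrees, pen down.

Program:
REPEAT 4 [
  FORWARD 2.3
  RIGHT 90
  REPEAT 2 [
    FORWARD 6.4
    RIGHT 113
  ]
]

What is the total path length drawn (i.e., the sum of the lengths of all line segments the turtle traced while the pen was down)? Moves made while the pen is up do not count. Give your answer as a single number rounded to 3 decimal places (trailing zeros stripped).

Executing turtle program step by step:
Start: pos=(0,0), heading=0, pen down
REPEAT 4 [
  -- iteration 1/4 --
  FD 2.3: (0,0) -> (2.3,0) [heading=0, draw]
  RT 90: heading 0 -> 270
  REPEAT 2 [
    -- iteration 1/2 --
    FD 6.4: (2.3,0) -> (2.3,-6.4) [heading=270, draw]
    RT 113: heading 270 -> 157
    -- iteration 2/2 --
    FD 6.4: (2.3,-6.4) -> (-3.591,-3.899) [heading=157, draw]
    RT 113: heading 157 -> 44
  ]
  -- iteration 2/4 --
  FD 2.3: (-3.591,-3.899) -> (-1.937,-2.302) [heading=44, draw]
  RT 90: heading 44 -> 314
  REPEAT 2 [
    -- iteration 1/2 --
    FD 6.4: (-1.937,-2.302) -> (2.509,-6.905) [heading=314, draw]
    RT 113: heading 314 -> 201
    -- iteration 2/2 --
    FD 6.4: (2.509,-6.905) -> (-3.466,-9.199) [heading=201, draw]
    RT 113: heading 201 -> 88
  ]
  -- iteration 3/4 --
  FD 2.3: (-3.466,-9.199) -> (-3.386,-6.9) [heading=88, draw]
  RT 90: heading 88 -> 358
  REPEAT 2 [
    -- iteration 1/2 --
    FD 6.4: (-3.386,-6.9) -> (3.011,-7.124) [heading=358, draw]
    RT 113: heading 358 -> 245
    -- iteration 2/2 --
    FD 6.4: (3.011,-7.124) -> (0.306,-12.924) [heading=245, draw]
    RT 113: heading 245 -> 132
  ]
  -- iteration 4/4 --
  FD 2.3: (0.306,-12.924) -> (-1.233,-11.215) [heading=132, draw]
  RT 90: heading 132 -> 42
  REPEAT 2 [
    -- iteration 1/2 --
    FD 6.4: (-1.233,-11.215) -> (3.523,-6.932) [heading=42, draw]
    RT 113: heading 42 -> 289
    -- iteration 2/2 --
    FD 6.4: (3.523,-6.932) -> (5.607,-12.984) [heading=289, draw]
    RT 113: heading 289 -> 176
  ]
]
Final: pos=(5.607,-12.984), heading=176, 12 segment(s) drawn

Segment lengths:
  seg 1: (0,0) -> (2.3,0), length = 2.3
  seg 2: (2.3,0) -> (2.3,-6.4), length = 6.4
  seg 3: (2.3,-6.4) -> (-3.591,-3.899), length = 6.4
  seg 4: (-3.591,-3.899) -> (-1.937,-2.302), length = 2.3
  seg 5: (-1.937,-2.302) -> (2.509,-6.905), length = 6.4
  seg 6: (2.509,-6.905) -> (-3.466,-9.199), length = 6.4
  seg 7: (-3.466,-9.199) -> (-3.386,-6.9), length = 2.3
  seg 8: (-3.386,-6.9) -> (3.011,-7.124), length = 6.4
  seg 9: (3.011,-7.124) -> (0.306,-12.924), length = 6.4
  seg 10: (0.306,-12.924) -> (-1.233,-11.215), length = 2.3
  seg 11: (-1.233,-11.215) -> (3.523,-6.932), length = 6.4
  seg 12: (3.523,-6.932) -> (5.607,-12.984), length = 6.4
Total = 60.4

Answer: 60.4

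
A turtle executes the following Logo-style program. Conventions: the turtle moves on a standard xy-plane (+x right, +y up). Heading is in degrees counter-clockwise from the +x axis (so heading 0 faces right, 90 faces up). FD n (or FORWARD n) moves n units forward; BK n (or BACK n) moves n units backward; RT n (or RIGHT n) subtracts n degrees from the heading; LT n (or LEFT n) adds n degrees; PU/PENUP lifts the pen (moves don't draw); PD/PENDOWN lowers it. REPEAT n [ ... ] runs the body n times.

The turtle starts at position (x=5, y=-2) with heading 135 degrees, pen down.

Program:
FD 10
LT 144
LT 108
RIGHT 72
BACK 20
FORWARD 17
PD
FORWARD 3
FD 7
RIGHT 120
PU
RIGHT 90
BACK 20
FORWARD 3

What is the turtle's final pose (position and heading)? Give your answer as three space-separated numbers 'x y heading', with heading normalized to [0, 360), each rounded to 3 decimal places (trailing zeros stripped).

Answer: 7.279 -16.299 105

Derivation:
Executing turtle program step by step:
Start: pos=(5,-2), heading=135, pen down
FD 10: (5,-2) -> (-2.071,5.071) [heading=135, draw]
LT 144: heading 135 -> 279
LT 108: heading 279 -> 27
RT 72: heading 27 -> 315
BK 20: (-2.071,5.071) -> (-16.213,19.213) [heading=315, draw]
FD 17: (-16.213,19.213) -> (-4.192,7.192) [heading=315, draw]
PD: pen down
FD 3: (-4.192,7.192) -> (-2.071,5.071) [heading=315, draw]
FD 7: (-2.071,5.071) -> (2.879,0.121) [heading=315, draw]
RT 120: heading 315 -> 195
PU: pen up
RT 90: heading 195 -> 105
BK 20: (2.879,0.121) -> (8.055,-19.197) [heading=105, move]
FD 3: (8.055,-19.197) -> (7.279,-16.299) [heading=105, move]
Final: pos=(7.279,-16.299), heading=105, 5 segment(s) drawn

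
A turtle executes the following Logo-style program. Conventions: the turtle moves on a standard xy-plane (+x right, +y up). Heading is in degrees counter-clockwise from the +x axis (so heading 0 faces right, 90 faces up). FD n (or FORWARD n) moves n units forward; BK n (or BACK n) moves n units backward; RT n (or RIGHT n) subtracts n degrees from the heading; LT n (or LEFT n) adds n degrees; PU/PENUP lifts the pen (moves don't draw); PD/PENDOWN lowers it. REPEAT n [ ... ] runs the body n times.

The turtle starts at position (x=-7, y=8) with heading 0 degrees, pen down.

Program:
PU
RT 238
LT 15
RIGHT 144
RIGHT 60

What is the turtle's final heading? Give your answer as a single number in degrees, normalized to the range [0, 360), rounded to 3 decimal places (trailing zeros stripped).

Answer: 293

Derivation:
Executing turtle program step by step:
Start: pos=(-7,8), heading=0, pen down
PU: pen up
RT 238: heading 0 -> 122
LT 15: heading 122 -> 137
RT 144: heading 137 -> 353
RT 60: heading 353 -> 293
Final: pos=(-7,8), heading=293, 0 segment(s) drawn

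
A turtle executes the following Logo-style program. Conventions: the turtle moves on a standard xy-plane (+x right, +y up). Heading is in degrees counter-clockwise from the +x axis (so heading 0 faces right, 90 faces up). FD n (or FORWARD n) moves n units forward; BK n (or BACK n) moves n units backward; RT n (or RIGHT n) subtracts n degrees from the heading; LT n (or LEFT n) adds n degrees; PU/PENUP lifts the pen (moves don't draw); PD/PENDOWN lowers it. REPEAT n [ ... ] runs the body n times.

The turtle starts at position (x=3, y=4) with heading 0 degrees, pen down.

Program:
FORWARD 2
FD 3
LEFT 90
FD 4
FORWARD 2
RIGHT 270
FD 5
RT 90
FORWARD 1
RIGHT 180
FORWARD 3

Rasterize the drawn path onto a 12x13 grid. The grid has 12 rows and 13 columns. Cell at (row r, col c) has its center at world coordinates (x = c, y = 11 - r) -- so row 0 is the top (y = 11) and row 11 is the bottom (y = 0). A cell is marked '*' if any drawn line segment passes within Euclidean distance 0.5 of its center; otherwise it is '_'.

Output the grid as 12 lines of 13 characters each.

Segment 0: (3,4) -> (5,4)
Segment 1: (5,4) -> (8,4)
Segment 2: (8,4) -> (8,8)
Segment 3: (8,8) -> (8,10)
Segment 4: (8,10) -> (3,10)
Segment 5: (3,10) -> (3,11)
Segment 6: (3,11) -> (3,8)

Answer: ___*_________
___******____
___*____*____
___*____*____
________*____
________*____
________*____
___******____
_____________
_____________
_____________
_____________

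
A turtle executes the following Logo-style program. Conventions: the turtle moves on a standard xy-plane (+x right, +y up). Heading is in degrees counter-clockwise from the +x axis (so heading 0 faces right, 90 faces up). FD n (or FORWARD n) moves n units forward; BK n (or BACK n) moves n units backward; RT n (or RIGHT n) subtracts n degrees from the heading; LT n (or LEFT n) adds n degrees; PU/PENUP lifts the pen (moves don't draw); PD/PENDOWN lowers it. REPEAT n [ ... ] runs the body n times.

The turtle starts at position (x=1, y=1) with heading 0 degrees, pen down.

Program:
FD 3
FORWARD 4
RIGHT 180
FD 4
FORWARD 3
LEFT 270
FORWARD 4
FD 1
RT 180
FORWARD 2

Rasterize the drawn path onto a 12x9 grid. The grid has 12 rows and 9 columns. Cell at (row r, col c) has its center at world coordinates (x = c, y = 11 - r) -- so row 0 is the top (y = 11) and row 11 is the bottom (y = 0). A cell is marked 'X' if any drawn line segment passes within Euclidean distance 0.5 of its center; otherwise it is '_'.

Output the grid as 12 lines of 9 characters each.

Segment 0: (1,1) -> (4,1)
Segment 1: (4,1) -> (8,1)
Segment 2: (8,1) -> (4,1)
Segment 3: (4,1) -> (1,1)
Segment 4: (1,1) -> (1,5)
Segment 5: (1,5) -> (1,6)
Segment 6: (1,6) -> (1,4)

Answer: _________
_________
_________
_________
_________
_X_______
_X_______
_X_______
_X_______
_X_______
_XXXXXXXX
_________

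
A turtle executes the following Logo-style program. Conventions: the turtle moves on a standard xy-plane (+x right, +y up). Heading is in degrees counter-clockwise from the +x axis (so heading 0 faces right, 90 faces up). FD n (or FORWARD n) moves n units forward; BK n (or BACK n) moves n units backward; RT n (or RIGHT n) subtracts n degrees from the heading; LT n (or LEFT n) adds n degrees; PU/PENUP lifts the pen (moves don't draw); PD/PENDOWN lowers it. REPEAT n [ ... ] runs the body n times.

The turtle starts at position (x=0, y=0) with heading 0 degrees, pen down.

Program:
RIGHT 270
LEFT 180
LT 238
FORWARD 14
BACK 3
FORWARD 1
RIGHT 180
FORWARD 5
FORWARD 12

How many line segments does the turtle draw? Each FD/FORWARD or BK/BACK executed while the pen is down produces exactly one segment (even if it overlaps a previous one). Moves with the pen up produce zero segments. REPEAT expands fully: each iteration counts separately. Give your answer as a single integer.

Answer: 5

Derivation:
Executing turtle program step by step:
Start: pos=(0,0), heading=0, pen down
RT 270: heading 0 -> 90
LT 180: heading 90 -> 270
LT 238: heading 270 -> 148
FD 14: (0,0) -> (-11.873,7.419) [heading=148, draw]
BK 3: (-11.873,7.419) -> (-9.329,5.829) [heading=148, draw]
FD 1: (-9.329,5.829) -> (-10.177,6.359) [heading=148, draw]
RT 180: heading 148 -> 328
FD 5: (-10.177,6.359) -> (-5.936,3.709) [heading=328, draw]
FD 12: (-5.936,3.709) -> (4.24,-2.65) [heading=328, draw]
Final: pos=(4.24,-2.65), heading=328, 5 segment(s) drawn
Segments drawn: 5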